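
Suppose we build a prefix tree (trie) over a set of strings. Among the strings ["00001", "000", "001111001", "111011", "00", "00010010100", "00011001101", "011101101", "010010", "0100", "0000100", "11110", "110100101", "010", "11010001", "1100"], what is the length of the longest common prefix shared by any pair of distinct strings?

6

Equivalently: take the maximum, over all pairs, of their longest common prefix length.
e.g. "11010001" and "110100101" share the prefix "110100" of length 6; no pair shares a longer one.
Longest shared-prefix length: 6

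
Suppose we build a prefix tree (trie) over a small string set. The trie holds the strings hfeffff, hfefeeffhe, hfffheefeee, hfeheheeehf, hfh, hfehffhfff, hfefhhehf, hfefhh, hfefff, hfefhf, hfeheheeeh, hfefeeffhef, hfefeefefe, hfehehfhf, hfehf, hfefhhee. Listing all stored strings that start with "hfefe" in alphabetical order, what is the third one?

hfefeeffhef

Filter for "hfefe…" and sort: "hfefeefefe", "hfefeeffhe", "hfefeeffhef"
Position 3: hfefeeffhef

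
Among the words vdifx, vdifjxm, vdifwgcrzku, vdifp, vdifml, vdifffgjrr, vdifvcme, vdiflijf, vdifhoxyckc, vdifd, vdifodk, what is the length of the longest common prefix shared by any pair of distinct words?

Equivalently: take the maximum, over all pairs, of their longest common prefix length.
e.g. "vdifd" and "vdifffgjrr" share the prefix "vdif" of length 4; no pair shares a longer one.
Longest shared-prefix length: 4

4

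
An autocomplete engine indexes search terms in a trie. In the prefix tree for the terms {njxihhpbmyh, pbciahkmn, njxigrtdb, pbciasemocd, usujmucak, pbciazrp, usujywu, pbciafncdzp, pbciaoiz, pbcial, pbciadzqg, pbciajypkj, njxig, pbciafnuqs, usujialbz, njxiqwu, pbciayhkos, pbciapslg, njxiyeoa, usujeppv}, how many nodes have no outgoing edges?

A leaf is a node with no children — equivalently, the end of a word that is not a proper prefix of any other stored word.
Those words: "njxigrtdb", "njxihhpbmyh", "njxiqwu", "njxiyeoa", "pbciadzqg", "pbciafncdzp", "pbciafnuqs", "pbciahkmn", "pbciajypkj", "pbcial", "pbciaoiz", "pbciapslg", "pbciasemocd", "pbciayhkos", "pbciazrp", "usujeppv", "usujialbz", "usujmucak", "usujywu"
Leaf count: 19

19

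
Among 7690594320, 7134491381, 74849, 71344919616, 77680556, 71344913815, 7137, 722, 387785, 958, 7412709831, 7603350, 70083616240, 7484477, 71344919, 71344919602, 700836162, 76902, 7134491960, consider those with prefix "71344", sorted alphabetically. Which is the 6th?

Filter for "71344…" and sort: "7134491381", "71344913815", "71344919", "7134491960", "71344919602", "71344919616"
Position 6: 71344919616

71344919616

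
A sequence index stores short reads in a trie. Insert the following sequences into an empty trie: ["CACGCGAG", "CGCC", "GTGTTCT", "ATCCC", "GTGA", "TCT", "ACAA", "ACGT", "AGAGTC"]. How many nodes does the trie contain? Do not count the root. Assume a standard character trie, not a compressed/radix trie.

Trie structure (* marks end of a word):
(root)
├─ A
│  ├─ C
│  │  ├─ A
│  │  │  └─ A *
│  │  └─ G
│  │     └─ T *
│  ├─ G
│  │  └─ A
│  │     └─ G
│  │        └─ T
│  │           └─ C *
│  └─ T
│     └─ C
│        └─ C
│           └─ C *
├─ C
│  ├─ A
│  │  └─ C
│  │     └─ G
│  │        └─ C
│  │           └─ G
│  │              └─ A
│  │                 └─ G *
│  └─ G
│     └─ C
│        └─ C *
├─ G
│  └─ T
│     └─ G
│        ├─ A *
│        └─ T
│           └─ T
│              └─ C
│                 └─ T *
└─ T
   └─ C
      └─ T *
Counting every labelled node above: 37.

37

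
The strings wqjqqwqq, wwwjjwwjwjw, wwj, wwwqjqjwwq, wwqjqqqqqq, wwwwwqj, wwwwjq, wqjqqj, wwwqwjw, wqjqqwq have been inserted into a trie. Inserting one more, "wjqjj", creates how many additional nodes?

Walking "wjqjj" from the root, the first 1 characters ("w") follow existing edges; "j" is the first miss.
So 5 − 1 = 4 new nodes.

4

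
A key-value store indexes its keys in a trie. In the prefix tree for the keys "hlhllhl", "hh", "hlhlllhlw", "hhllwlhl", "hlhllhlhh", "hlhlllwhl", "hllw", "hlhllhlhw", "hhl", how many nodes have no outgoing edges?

Leaves are exactly the stored words that no other stored word extends.
Those words: "hhllwlhl", "hlhllhlhh", "hlhllhlhw", "hlhlllhlw", "hlhlllwhl", "hllw"
Leaf count: 6

6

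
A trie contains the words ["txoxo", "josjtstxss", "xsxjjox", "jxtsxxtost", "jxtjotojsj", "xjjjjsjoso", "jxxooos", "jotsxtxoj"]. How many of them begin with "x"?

2

Filter for entries beginning with "x":
Words under "x": xjjjjsjoso, xsxjjox
Count: 2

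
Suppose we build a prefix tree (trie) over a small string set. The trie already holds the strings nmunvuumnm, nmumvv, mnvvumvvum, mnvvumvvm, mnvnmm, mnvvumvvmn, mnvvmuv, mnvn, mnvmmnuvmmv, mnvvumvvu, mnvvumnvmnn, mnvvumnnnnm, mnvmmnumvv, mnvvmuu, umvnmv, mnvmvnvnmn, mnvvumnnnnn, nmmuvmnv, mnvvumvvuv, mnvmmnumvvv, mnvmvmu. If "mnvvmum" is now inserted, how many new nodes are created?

1

"mnvvmu" is already a path in the trie; the remaining "m" must be added.
Each of the 1 remaining characters creates one node.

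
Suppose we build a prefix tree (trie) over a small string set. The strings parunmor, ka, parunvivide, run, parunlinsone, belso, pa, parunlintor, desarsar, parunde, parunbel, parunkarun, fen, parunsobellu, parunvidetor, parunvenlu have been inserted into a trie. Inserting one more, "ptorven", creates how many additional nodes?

"p" is already a path in the trie; the remaining "torven" must be added.
So 7 − 1 = 6 new nodes.

6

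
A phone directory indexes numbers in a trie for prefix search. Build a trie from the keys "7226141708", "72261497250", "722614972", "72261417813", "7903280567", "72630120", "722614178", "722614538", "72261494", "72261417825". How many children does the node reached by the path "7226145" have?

1

Walk "7226145" from the root, arriving at one node.
Characters that immediately follow "7226145" among the stored strings: {3}.
That node has 1 child edge.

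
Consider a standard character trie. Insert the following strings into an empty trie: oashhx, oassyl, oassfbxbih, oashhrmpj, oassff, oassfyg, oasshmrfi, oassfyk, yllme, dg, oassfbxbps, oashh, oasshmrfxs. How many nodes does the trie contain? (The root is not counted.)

Trace insertions, counting only characters that open a new branch:
  "oashhx" → 6 new (o, a, s, h, h, x)
  "oassyl" → prefix "oas" already present; 3 new (s, y, l)
  "oassfbxbih" → prefix "oass" already present; 6 new (f, b, x, b, i, h)
  "oashhrmpj" → prefix "oashh" already present; 4 new (r, m, p, j)
  "oassff" → prefix "oassf" already present; 1 new (f)
  "oassfyg" → prefix "oassf" already present; 2 new (y, g)
  "oasshmrfi" → prefix "oass" already present; 5 new (h, m, r, f, i)
  "oassfyk" → prefix "oassfy" already present; 1 new (k)
  "yllme" → 5 new (y, l, l, m, e)
  "dg" → 2 new (d, g)
  "oassfbxbps" → prefix "oassfbxb" already present; 2 new (p, s)
  "oashh" → prefix "oashh" already present; 0 new (none)
  "oasshmrfxs" → prefix "oasshmrf" already present; 2 new (x, s)
Total nodes = 6 + 3 + 6 + 4 + 1 + 2 + 5 + 1 + 5 + 2 + 2 + 0 + 2 = 39

39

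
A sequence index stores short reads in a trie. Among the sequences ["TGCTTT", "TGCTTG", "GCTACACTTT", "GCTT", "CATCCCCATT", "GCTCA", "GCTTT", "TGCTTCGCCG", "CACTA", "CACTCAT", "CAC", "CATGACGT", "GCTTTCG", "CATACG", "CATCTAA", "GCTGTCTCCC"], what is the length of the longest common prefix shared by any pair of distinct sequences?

Equivalently: take the maximum, over all pairs, of their longest common prefix length.
e.g. "GCTTT" and "GCTTTCG" share the prefix "GCTTT" of length 5; no pair shares a longer one.
Longest shared-prefix length: 5

5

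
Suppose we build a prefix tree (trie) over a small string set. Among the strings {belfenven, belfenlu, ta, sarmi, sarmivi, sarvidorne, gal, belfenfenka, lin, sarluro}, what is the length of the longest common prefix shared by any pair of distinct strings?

6

The deepest shared node is where two words last agree before diverging.
"belfenfenka" and "belfenlu" agree on "belfen" (6 characters) before diverging; nothing deeper is shared.
Longest shared-prefix length: 6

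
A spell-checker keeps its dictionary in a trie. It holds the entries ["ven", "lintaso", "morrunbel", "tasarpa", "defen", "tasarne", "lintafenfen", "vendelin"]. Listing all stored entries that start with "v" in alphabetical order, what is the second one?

Filter for "v…" and sort: "ven", "vendelin"
Position 2: vendelin

vendelin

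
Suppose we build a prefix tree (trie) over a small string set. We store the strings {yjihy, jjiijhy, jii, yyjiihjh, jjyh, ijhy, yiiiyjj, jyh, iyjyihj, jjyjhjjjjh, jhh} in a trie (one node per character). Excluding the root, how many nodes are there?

For each word, the new-node count is its length minus the longest prefix already in the trie:
  "yjihy" → 5 new (y, j, i, h, y)
  "jjiijhy" → 7 new (j, j, i, i, j, h, y)
  "jii" → prefix "j" already present; 2 new (i, i)
  "yyjiihjh" → prefix "y" already present; 7 new (y, j, i, i, h, j, h)
  "jjyh" → prefix "jj" already present; 2 new (y, h)
  "ijhy" → 4 new (i, j, h, y)
  "yiiiyjj" → prefix "y" already present; 6 new (i, i, i, y, j, j)
  "jyh" → prefix "j" already present; 2 new (y, h)
  "iyjyihj" → prefix "i" already present; 6 new (y, j, y, i, h, j)
  "jjyjhjjjjh" → prefix "jjy" already present; 7 new (j, h, j, j, j, j, h)
  "jhh" → prefix "j" already present; 2 new (h, h)
Total nodes = 5 + 7 + 2 + 7 + 2 + 4 + 6 + 2 + 6 + 7 + 2 = 50

50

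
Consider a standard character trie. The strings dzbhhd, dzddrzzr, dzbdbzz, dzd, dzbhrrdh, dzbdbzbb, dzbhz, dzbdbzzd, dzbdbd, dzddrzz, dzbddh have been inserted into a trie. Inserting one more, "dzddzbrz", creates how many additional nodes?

4

Walking "dzddzbrz" from the root, the first 4 characters ("dzdd") follow existing edges; "z" is the first miss.
So 8 − 4 = 4 new nodes.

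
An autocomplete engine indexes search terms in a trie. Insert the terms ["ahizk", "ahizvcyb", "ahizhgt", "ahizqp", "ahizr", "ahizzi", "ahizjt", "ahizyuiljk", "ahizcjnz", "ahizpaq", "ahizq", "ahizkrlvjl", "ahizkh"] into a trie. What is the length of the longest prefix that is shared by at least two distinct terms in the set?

5

Equivalently: take the maximum, over all pairs, of their longest common prefix length.
"ahizk" and "ahizkh" agree on "ahizk" (5 characters) before diverging; nothing deeper is shared.
Longest shared-prefix length: 5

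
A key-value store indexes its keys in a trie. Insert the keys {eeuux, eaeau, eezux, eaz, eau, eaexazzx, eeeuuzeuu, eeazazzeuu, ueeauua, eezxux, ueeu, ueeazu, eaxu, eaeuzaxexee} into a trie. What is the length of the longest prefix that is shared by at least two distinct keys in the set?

4

Equivalently: take the maximum, over all pairs, of their longest common prefix length.
e.g. "ueeauua" and "ueeazu" share the prefix "ueea" of length 4; no pair shares a longer one.
Longest shared-prefix length: 4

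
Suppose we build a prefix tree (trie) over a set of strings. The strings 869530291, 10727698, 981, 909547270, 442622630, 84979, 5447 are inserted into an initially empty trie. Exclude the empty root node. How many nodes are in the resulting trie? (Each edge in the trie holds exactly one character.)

45

Count nodes per top-level branch (shared prefixes stored once):
  '1'-branch (10727698): 8 nodes
  '4'-branch (442622630): 9 nodes
  '5'-branch (5447): 4 nodes
  '8'-branch (84979, 869530291): 13 nodes
  '9'-branch (909547270, 981): 11 nodes
Sum: 45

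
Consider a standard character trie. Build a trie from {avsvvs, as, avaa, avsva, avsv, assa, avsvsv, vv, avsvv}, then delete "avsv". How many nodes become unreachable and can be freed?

0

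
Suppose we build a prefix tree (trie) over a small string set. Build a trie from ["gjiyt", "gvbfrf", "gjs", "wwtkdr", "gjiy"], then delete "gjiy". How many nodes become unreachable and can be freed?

After clearing the end-marker at "gjiy", prune upward until reaching a node still needed by another word.
Every node on "gjiy" is still needed (e.g. by "gjiyt"), so nothing is freed.
Nodes removed: 0

0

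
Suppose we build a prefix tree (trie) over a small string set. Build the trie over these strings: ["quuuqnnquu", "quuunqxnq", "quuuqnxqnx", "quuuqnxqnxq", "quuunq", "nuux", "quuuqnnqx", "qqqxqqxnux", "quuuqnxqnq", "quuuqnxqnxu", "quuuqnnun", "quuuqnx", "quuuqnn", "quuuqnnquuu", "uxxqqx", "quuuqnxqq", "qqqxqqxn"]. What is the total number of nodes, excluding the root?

Trace insertions, counting only characters that open a new branch:
  "quuuqnnquu" → 10 new (q, u, u, u, q, n, n, q, u, u)
  "quuunqxnq" → prefix "quuu" already present; 5 new (n, q, x, n, q)
  "quuuqnxqnx" → prefix "quuuqn" already present; 4 new (x, q, n, x)
  "quuuqnxqnxq" → prefix "quuuqnxqnx" already present; 1 new (q)
  "quuunq" → prefix "quuunq" already present; 0 new (none)
  "nuux" → 4 new (n, u, u, x)
  "quuuqnnqx" → prefix "quuuqnnq" already present; 1 new (x)
  "qqqxqqxnux" → prefix "q" already present; 9 new (q, q, x, q, q, x, n, u, x)
  "quuuqnxqnq" → prefix "quuuqnxqn" already present; 1 new (q)
  "quuuqnxqnxu" → prefix "quuuqnxqnx" already present; 1 new (u)
  "quuuqnnun" → prefix "quuuqnn" already present; 2 new (u, n)
  "quuuqnx" → prefix "quuuqnx" already present; 0 new (none)
  "quuuqnn" → prefix "quuuqnn" already present; 0 new (none)
  "quuuqnnquuu" → prefix "quuuqnnquu" already present; 1 new (u)
  "uxxqqx" → 6 new (u, x, x, q, q, x)
  "quuuqnxqq" → prefix "quuuqnxq" already present; 1 new (q)
  "qqqxqqxn" → prefix "qqqxqqxn" already present; 0 new (none)
Total nodes = 10 + 5 + 4 + 1 + 0 + 4 + 1 + 9 + 1 + 1 + 2 + 0 + 0 + 1 + 6 + 1 + 0 = 46

46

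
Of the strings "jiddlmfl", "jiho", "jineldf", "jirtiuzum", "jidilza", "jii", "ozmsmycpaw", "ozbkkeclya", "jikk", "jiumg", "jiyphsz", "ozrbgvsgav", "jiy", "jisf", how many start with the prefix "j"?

11

Traverse to the node for "j", then collect every word in that subtree.
Words under "j": jiddlmfl, jidilza, jiho, jii, jikk, jineldf, jirtiuzum, jisf, jiumg, jiy, jiyphsz
Count: 11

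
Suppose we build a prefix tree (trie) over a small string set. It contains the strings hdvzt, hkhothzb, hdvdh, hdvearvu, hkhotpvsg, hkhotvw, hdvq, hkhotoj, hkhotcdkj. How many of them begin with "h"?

Walk to "h"; the words in its subtree are exactly those with that prefix.
Matches: "hdvdh", "hdvearvu", "hdvq", "hdvzt", "hkhotcdkj", "hkhothzb", "hkhotoj", "hkhotpvsg", "hkhotvw"
Count: 9

9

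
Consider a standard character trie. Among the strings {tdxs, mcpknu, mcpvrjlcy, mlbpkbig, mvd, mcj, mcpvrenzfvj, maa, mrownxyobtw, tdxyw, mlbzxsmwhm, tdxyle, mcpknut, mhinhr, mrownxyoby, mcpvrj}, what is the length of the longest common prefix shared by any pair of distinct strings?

The deepest shared node is where two words last agree before diverging.
"mrownxyobtw" and "mrownxyoby" agree on "mrownxyob" (9 characters) before diverging; nothing deeper is shared.
Longest shared-prefix length: 9

9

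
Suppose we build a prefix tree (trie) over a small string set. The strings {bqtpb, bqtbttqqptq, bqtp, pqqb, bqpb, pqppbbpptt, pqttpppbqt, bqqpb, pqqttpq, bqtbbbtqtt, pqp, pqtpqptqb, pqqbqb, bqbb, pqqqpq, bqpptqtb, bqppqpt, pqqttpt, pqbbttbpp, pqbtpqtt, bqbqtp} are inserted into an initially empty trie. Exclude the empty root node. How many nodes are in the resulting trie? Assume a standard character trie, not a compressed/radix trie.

Insert word by word; a character creates a node only if that edge doesn't already exist:
  "bqtpb" → 5 new (b, q, t, p, b)
  "bqtbttqqptq" → prefix "bqt" already present; 8 new (b, t, t, q, q, p, t, q)
  "bqtp" → prefix "bqtp" already present; 0 new (none)
  "pqqb" → 4 new (p, q, q, b)
  "bqpb" → prefix "bq" already present; 2 new (p, b)
  "pqppbbpptt" → prefix "pq" already present; 8 new (p, p, b, b, p, p, t, t)
  "pqttpppbqt" → prefix "pq" already present; 8 new (t, t, p, p, p, b, q, t)
  "bqqpb" → prefix "bq" already present; 3 new (q, p, b)
  "pqqttpq" → prefix "pqq" already present; 4 new (t, t, p, q)
  "bqtbbbtqtt" → prefix "bqtb" already present; 6 new (b, b, t, q, t, t)
  "pqp" → prefix "pqp" already present; 0 new (none)
  "pqtpqptqb" → prefix "pqt" already present; 6 new (p, q, p, t, q, b)
  "pqqbqb" → prefix "pqqb" already present; 2 new (q, b)
  "bqbb" → prefix "bq" already present; 2 new (b, b)
  "pqqqpq" → prefix "pqq" already present; 3 new (q, p, q)
  "bqpptqtb" → prefix "bqp" already present; 5 new (p, t, q, t, b)
  "bqppqpt" → prefix "bqpp" already present; 3 new (q, p, t)
  "pqqttpt" → prefix "pqqttp" already present; 1 new (t)
  "pqbbttbpp" → prefix "pq" already present; 7 new (b, b, t, t, b, p, p)
  "pqbtpqtt" → prefix "pqb" already present; 5 new (t, p, q, t, t)
  "bqbqtp" → prefix "bqb" already present; 3 new (q, t, p)
Total nodes = 5 + 8 + 0 + 4 + 2 + 8 + 8 + 3 + 4 + 6 + 0 + 6 + 2 + 2 + 3 + 5 + 3 + 1 + 7 + 5 + 3 = 85

85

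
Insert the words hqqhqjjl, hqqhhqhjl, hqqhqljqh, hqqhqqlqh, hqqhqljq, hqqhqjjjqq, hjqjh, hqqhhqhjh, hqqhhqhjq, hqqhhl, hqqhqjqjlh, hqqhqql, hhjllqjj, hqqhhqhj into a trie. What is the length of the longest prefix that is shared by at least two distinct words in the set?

Look for the deepest trie node that still has at least two words in its subtree.
"hqqhhqhj" and "hqqhhqhjh" agree on "hqqhhqhj" (8 characters) before diverging; nothing deeper is shared.
Longest shared-prefix length: 8

8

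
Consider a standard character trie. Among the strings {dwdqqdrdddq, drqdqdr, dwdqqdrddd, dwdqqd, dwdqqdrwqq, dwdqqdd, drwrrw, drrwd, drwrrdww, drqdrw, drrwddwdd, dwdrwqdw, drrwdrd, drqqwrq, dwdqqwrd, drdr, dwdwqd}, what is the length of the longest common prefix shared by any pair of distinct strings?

10

Equivalently: take the maximum, over all pairs, of their longest common prefix length.
"dwdqqdrddd" and "dwdqqdrdddq" agree on "dwdqqdrddd" (10 characters) before diverging; nothing deeper is shared.
Longest shared-prefix length: 10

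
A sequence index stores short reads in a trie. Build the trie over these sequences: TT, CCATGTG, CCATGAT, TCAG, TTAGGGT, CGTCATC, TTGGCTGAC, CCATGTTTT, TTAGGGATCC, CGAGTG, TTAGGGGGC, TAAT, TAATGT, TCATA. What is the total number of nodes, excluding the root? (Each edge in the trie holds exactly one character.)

Trace insertions, counting only characters that open a new branch:
  "TT" → 2 new (T, T)
  "CCATGTG" → 7 new (C, C, A, T, G, T, G)
  "CCATGAT" → prefix "CCATG" already present; 2 new (A, T)
  "TCAG" → prefix "T" already present; 3 new (C, A, G)
  "TTAGGGT" → prefix "TT" already present; 5 new (A, G, G, G, T)
  "CGTCATC" → prefix "C" already present; 6 new (G, T, C, A, T, C)
  "TTGGCTGAC" → prefix "TT" already present; 7 new (G, G, C, T, G, A, C)
  "CCATGTTTT" → prefix "CCATGT" already present; 3 new (T, T, T)
  "TTAGGGATCC" → prefix "TTAGGG" already present; 4 new (A, T, C, C)
  "CGAGTG" → prefix "CG" already present; 4 new (A, G, T, G)
  "TTAGGGGGC" → prefix "TTAGGG" already present; 3 new (G, G, C)
  "TAAT" → prefix "T" already present; 3 new (A, A, T)
  "TAATGT" → prefix "TAAT" already present; 2 new (G, T)
  "TCATA" → prefix "TCA" already present; 2 new (T, A)
Total nodes = 2 + 7 + 2 + 3 + 5 + 6 + 7 + 3 + 4 + 4 + 3 + 3 + 2 + 2 = 53

53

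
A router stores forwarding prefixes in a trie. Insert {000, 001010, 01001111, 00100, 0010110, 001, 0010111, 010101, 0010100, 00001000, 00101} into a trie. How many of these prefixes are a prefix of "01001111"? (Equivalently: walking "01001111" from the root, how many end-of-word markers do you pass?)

1

Check each prefix of "01001111" against the stored set — each match is an end-marker on the path.
Prefixes of the query that are stored words: "01001111"
Count: 1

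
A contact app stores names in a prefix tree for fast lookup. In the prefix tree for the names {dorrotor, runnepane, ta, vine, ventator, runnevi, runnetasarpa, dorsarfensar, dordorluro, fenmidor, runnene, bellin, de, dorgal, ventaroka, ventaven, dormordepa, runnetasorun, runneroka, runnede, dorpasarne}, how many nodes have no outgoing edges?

21

Leaves are exactly the stored words that no other stored word extends.
Those words: "bellin", "de", "dordorluro", "dorgal", "dormordepa", "dorpasarne", "dorrotor", "dorsarfensar", "fenmidor", "runnede", "runnene", "runnepane", "runneroka", "runnetasarpa", "runnetasorun", "runnevi", "ta", "ventaroka", "ventator", "ventaven", "vine"
Leaf count: 21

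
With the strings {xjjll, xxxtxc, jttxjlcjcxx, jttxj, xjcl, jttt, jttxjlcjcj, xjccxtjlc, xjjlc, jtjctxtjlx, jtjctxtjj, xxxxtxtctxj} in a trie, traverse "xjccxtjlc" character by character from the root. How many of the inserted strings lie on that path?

1

Walk "xjccxtjlc" from the root; an end-of-word marker is hit whenever a stored word is a prefix of "xjccxtjlc".
Prefixes of the query that are stored words: "xjccxtjlc"
Count: 1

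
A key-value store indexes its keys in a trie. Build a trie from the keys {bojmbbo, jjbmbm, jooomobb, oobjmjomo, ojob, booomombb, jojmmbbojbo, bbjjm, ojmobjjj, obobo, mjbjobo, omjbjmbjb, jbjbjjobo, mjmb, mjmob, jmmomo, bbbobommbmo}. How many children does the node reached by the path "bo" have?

2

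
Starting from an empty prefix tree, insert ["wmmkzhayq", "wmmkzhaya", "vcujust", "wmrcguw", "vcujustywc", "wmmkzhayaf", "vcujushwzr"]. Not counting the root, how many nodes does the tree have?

30

Count nodes per top-level branch (shared prefixes stored once):
  'v'-branch (vcujushwzr, vcujust, vcujustywc): 14 nodes
  'w'-branch (wmmkzhaya, wmmkzhayaf, wmmkzhayq, wmrcguw): 16 nodes
Sum: 30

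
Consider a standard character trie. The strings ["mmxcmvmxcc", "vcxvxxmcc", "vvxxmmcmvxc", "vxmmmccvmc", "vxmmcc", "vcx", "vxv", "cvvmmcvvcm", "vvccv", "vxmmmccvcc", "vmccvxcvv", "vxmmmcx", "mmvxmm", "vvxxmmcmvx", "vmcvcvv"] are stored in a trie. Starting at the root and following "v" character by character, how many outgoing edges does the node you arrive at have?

4

The children of the "v" node are the distinct next characters among strings starting with "v".
Characters that immediately follow "v" among the stored strings: {c, m, v, x}.
That node has 4 child edges.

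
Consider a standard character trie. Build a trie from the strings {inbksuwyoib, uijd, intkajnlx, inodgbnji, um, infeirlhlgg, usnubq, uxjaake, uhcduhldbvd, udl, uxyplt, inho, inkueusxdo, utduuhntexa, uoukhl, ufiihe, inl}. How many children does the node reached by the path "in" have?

Follow the path "in" to its node, then look at its outgoing edges.
Characters that immediately follow "in" among the stored strings: {b, f, h, k, l, o, t}.
That node has 7 child edges.

7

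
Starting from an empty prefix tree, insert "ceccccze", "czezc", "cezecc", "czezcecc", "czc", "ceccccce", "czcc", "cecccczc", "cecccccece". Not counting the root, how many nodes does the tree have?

26

Trace insertions, counting only characters that open a new branch:
  "ceccccze" → 8 new (c, e, c, c, c, c, z, e)
  "czezc" → prefix "c" already present; 4 new (z, e, z, c)
  "cezecc" → prefix "ce" already present; 4 new (z, e, c, c)
  "czezcecc" → prefix "czezc" already present; 3 new (e, c, c)
  "czc" → prefix "cz" already present; 1 new (c)
  "ceccccce" → prefix "cecccc" already present; 2 new (c, e)
  "czcc" → prefix "czc" already present; 1 new (c)
  "cecccczc" → prefix "ceccccz" already present; 1 new (c)
  "cecccccece" → prefix "ceccccce" already present; 2 new (c, e)
Total nodes = 8 + 4 + 4 + 3 + 1 + 2 + 1 + 1 + 2 = 26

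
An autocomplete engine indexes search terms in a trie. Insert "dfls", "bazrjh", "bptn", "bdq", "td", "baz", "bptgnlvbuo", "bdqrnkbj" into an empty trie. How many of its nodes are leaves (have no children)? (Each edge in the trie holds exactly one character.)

Leaves are exactly the stored words that no other stored word extends.
Those words: "bazrjh", "bdqrnkbj", "bptgnlvbuo", "bptn", "dfls", "td"
Leaf count: 6

6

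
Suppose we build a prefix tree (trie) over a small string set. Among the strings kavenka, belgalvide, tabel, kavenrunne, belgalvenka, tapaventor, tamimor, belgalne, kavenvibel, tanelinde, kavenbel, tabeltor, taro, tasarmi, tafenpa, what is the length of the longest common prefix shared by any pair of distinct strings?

The deepest shared node is where two words last agree before diverging.
e.g. "belgalvenka" and "belgalvide" share the prefix "belgalv" of length 7; no pair shares a longer one.
Longest shared-prefix length: 7

7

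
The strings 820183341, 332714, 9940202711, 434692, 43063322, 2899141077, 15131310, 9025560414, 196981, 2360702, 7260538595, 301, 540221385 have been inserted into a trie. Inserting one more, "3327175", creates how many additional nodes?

2

Walking "3327175" from the root, the first 5 characters ("33271") follow existing edges; "7" is the first miss.
So 7 − 5 = 2 new nodes.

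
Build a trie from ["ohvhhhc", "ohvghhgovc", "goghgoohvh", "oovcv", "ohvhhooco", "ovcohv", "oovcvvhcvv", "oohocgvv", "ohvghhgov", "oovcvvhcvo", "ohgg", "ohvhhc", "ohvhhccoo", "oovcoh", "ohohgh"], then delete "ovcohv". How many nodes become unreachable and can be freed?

5

A node on "ovcohv"'s path can go only if nothing else ends at it or branches off below it.
The suffix "vcohv" (5 nodes) is used only by "ovcohv"; the node for "o" still has the child "h", so pruning stops there.
Nodes removed: 5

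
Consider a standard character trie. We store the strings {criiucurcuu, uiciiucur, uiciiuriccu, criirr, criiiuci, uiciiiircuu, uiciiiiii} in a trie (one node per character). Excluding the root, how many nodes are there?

39

Trie structure (* marks end of a word):
(root)
├─ c
│  └─ r
│     └─ i
│        └─ i
│           ├─ i
│           │  └─ u
│           │     └─ c
│           │        └─ i *
│           ├─ r
│           │  └─ r *
│           └─ u
│              └─ c
│                 └─ u
│                    └─ r
│                       └─ c
│                          └─ u
│                             └─ u *
└─ u
   └─ i
      └─ c
         └─ i
            └─ i
               ├─ i
               │  └─ i
               │     ├─ i
               │     │  └─ i *
               │     └─ r
               │        └─ c
               │           └─ u
               │              └─ u *
               └─ u
                  ├─ c
                  │  └─ u
                  │     └─ r *
                  └─ r
                     └─ i
                        └─ c
                           └─ c
                              └─ u *
Counting every labelled node above: 39.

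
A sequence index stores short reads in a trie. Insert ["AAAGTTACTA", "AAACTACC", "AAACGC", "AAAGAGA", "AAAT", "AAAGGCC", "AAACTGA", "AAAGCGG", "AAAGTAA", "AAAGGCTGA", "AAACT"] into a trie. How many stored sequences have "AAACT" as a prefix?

3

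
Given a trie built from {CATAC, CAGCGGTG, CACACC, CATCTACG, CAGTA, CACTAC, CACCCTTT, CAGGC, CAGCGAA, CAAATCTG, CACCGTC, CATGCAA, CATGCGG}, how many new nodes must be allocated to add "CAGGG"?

1

Walking "CAGGG" from the root, the first 4 characters ("CAGG") follow existing edges; "G" is the first miss.
New nodes needed: |"CAGGG"| − 4 = 5 − 4 = 1.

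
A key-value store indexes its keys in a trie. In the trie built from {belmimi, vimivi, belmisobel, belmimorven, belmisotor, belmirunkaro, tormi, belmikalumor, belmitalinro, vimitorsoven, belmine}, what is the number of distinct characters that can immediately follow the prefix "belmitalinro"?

Follow the path "belmitalinro" to its node, then look at its outgoing edges.
No stored string extends past "belmitalinro".
That node has 0 child edges.

0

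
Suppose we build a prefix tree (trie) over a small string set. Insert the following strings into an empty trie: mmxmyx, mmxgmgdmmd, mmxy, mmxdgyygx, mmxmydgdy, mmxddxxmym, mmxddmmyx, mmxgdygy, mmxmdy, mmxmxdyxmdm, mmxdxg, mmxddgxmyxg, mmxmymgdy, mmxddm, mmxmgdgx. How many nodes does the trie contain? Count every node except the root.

Insert word by word; a character creates a node only if that edge doesn't already exist:
  "mmxmyx" → 6 new (m, m, x, m, y, x)
  "mmxgmgdmmd" → prefix "mmx" already present; 7 new (g, m, g, d, m, m, d)
  "mmxy" → prefix "mmx" already present; 1 new (y)
  "mmxdgyygx" → prefix "mmx" already present; 6 new (d, g, y, y, g, x)
  "mmxmydgdy" → prefix "mmxmy" already present; 4 new (d, g, d, y)
  "mmxddxxmym" → prefix "mmxd" already present; 6 new (d, x, x, m, y, m)
  "mmxddmmyx" → prefix "mmxdd" already present; 4 new (m, m, y, x)
  "mmxgdygy" → prefix "mmxg" already present; 4 new (d, y, g, y)
  "mmxmdy" → prefix "mmxm" already present; 2 new (d, y)
  "mmxmxdyxmdm" → prefix "mmxm" already present; 7 new (x, d, y, x, m, d, m)
  "mmxdxg" → prefix "mmxd" already present; 2 new (x, g)
  "mmxddgxmyxg" → prefix "mmxdd" already present; 6 new (g, x, m, y, x, g)
  "mmxmymgdy" → prefix "mmxmy" already present; 4 new (m, g, d, y)
  "mmxddm" → prefix "mmxddm" already present; 0 new (none)
  "mmxmgdgx" → prefix "mmxm" already present; 4 new (g, d, g, x)
Total nodes = 6 + 7 + 1 + 6 + 4 + 6 + 4 + 4 + 2 + 7 + 2 + 6 + 4 + 0 + 4 = 63

63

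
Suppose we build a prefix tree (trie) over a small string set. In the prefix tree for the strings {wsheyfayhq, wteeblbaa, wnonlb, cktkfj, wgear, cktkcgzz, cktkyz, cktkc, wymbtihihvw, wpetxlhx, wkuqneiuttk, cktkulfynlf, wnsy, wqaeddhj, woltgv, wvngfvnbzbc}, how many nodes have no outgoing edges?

A leaf is a node with no children — equivalently, the end of a word that is not a proper prefix of any other stored word.
Those words: "cktkcgzz", "cktkfj", "cktkulfynlf", "cktkyz", "wgear", "wkuqneiuttk", "wnonlb", "wnsy", "woltgv", "wpetxlhx", "wqaeddhj", "wsheyfayhq", "wteeblbaa", "wvngfvnbzbc", "wymbtihihvw"
Leaf count: 15

15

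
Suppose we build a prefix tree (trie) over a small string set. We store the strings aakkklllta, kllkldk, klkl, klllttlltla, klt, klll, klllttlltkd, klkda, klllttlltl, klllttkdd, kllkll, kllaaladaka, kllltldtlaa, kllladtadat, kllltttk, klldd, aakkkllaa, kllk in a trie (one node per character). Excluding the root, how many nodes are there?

For each word, the new-node count is its length minus the longest prefix already in the trie:
  "aakkklllta" → 10 new (a, a, k, k, k, l, l, l, t, a)
  "kllkldk" → 7 new (k, l, l, k, l, d, k)
  "klkl" → prefix "kl" already present; 2 new (k, l)
  "klllttlltla" → prefix "kll" already present; 8 new (l, t, t, l, l, t, l, a)
  "klt" → prefix "kl" already present; 1 new (t)
  "klll" → prefix "klll" already present; 0 new (none)
  "klllttlltkd" → prefix "klllttllt" already present; 2 new (k, d)
  "klkda" → prefix "klk" already present; 2 new (d, a)
  "klllttlltl" → prefix "klllttlltl" already present; 0 new (none)
  "klllttkdd" → prefix "kllltt" already present; 3 new (k, d, d)
  "kllkll" → prefix "kllkl" already present; 1 new (l)
  "kllaaladaka" → prefix "kll" already present; 8 new (a, a, l, a, d, a, k, a)
  "kllltldtlaa" → prefix "klllt" already present; 6 new (l, d, t, l, a, a)
  "kllladtadat" → prefix "klll" already present; 7 new (a, d, t, a, d, a, t)
  "kllltttk" → prefix "kllltt" already present; 2 new (t, k)
  "klldd" → prefix "kll" already present; 2 new (d, d)
  "aakkkllaa" → prefix "aakkkll" already present; 2 new (a, a)
  "kllk" → prefix "kllk" already present; 0 new (none)
Total nodes = 10 + 7 + 2 + 8 + 1 + 0 + 2 + 2 + 0 + 3 + 1 + 8 + 6 + 7 + 2 + 2 + 2 + 0 = 63

63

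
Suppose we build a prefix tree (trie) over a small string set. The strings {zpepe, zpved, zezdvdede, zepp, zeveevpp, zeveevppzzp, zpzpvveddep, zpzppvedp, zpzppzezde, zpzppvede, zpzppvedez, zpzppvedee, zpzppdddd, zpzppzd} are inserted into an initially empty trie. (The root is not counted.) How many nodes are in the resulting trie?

54

Insert word by word; a character creates a node only if that edge doesn't already exist:
  "zpepe" → 5 new (z, p, e, p, e)
  "zpved" → prefix "zp" already present; 3 new (v, e, d)
  "zezdvdede" → prefix "z" already present; 8 new (e, z, d, v, d, e, d, e)
  "zepp" → prefix "ze" already present; 2 new (p, p)
  "zeveevpp" → prefix "ze" already present; 6 new (v, e, e, v, p, p)
  "zeveevppzzp" → prefix "zeveevpp" already present; 3 new (z, z, p)
  "zpzpvveddep" → prefix "zp" already present; 9 new (z, p, v, v, e, d, d, e, p)
  "zpzppvedp" → prefix "zpzp" already present; 5 new (p, v, e, d, p)
  "zpzppzezde" → prefix "zpzpp" already present; 5 new (z, e, z, d, e)
  "zpzppvede" → prefix "zpzppved" already present; 1 new (e)
  "zpzppvedez" → prefix "zpzppvede" already present; 1 new (z)
  "zpzppvedee" → prefix "zpzppvede" already present; 1 new (e)
  "zpzppdddd" → prefix "zpzpp" already present; 4 new (d, d, d, d)
  "zpzppzd" → prefix "zpzppz" already present; 1 new (d)
Total nodes = 5 + 3 + 8 + 2 + 6 + 3 + 9 + 5 + 5 + 1 + 1 + 1 + 4 + 1 = 54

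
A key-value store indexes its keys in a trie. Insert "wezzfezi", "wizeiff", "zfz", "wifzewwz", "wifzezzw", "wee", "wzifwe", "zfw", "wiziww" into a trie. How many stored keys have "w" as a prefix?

Walk to "w"; the words in its subtree are exactly those with that prefix.
Words under "w": wee, wezzfezi, wifzewwz, wifzezzw, wizeiff, wiziww, wzifwe
Count: 7

7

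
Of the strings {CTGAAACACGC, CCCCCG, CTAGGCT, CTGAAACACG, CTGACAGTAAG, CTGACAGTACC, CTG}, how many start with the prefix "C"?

Traverse to the node for "C", then collect every word in that subtree.
Matches: "CCCCCG", "CTAGGCT", "CTG", "CTGAAACACG", "CTGAAACACGC", "CTGACAGTAAG", "CTGACAGTACC"
Count: 7

7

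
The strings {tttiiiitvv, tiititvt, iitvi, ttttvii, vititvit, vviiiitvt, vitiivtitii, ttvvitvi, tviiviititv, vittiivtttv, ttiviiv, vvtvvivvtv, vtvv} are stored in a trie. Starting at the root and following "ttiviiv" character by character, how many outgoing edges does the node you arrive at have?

Walk "ttiviiv" from the root, arriving at one node.
No stored string extends past "ttiviiv".
That node has 0 child edges.

0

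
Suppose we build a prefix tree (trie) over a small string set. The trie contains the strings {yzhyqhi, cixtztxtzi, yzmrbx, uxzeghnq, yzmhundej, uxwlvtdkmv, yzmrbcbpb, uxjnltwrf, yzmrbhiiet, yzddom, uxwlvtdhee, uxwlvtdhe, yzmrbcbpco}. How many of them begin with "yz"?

7

Filter for entries beginning with "yz":
Words under "yz": yzddom, yzhyqhi, yzmhundej, yzmrbcbpb, yzmrbcbpco, yzmrbhiiet, yzmrbx
Count: 7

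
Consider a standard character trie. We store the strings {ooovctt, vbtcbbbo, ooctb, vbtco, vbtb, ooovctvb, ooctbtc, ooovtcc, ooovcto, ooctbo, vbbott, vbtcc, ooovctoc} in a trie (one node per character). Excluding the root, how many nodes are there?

35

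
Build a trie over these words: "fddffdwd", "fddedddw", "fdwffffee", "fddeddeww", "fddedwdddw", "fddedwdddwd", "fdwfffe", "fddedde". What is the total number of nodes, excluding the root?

Insert word by word; a character creates a node only if that edge doesn't already exist:
  "fddffdwd" → 8 new (f, d, d, f, f, d, w, d)
  "fddedddw" → prefix "fdd" already present; 5 new (e, d, d, d, w)
  "fdwffffee" → prefix "fd" already present; 7 new (w, f, f, f, f, e, e)
  "fddeddeww" → prefix "fddedd" already present; 3 new (e, w, w)
  "fddedwdddw" → prefix "fdded" already present; 5 new (w, d, d, d, w)
  "fddedwdddwd" → prefix "fddedwdddw" already present; 1 new (d)
  "fdwfffe" → prefix "fdwfff" already present; 1 new (e)
  "fddedde" → prefix "fddedde" already present; 0 new (none)
Total nodes = 8 + 5 + 7 + 3 + 5 + 1 + 1 + 0 = 30

30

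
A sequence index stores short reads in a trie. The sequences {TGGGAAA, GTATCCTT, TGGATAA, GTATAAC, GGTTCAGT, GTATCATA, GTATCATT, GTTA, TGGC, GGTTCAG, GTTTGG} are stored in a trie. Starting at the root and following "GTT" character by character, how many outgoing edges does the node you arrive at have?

The children of the "GTT" node are the distinct next characters among strings starting with "GTT".
Characters that immediately follow "GTT" among the stored strings: {A, T}.
That node has 2 child edges.

2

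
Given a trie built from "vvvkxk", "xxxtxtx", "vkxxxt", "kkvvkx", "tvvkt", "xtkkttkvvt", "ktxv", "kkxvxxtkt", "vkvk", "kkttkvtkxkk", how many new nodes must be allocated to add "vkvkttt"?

Walking "vkvkttt" from the root, the first 4 characters ("vkvk") follow existing edges; "t" is the first miss.
Each of the 3 remaining characters creates one node.

3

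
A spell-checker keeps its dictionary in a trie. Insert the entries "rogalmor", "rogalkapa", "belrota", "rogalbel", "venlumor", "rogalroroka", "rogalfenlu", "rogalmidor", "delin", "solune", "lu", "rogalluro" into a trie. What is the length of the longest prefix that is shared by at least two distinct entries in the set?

6

The deepest shared node is where two words last agree before diverging.
e.g. "rogalmidor" and "rogalmor" share the prefix "rogalm" of length 6; no pair shares a longer one.
Longest shared-prefix length: 6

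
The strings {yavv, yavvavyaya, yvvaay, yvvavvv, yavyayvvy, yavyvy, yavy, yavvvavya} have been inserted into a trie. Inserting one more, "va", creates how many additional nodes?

No existing word starts with "v", so every character of "va" needs a new node.
2 − 0 = 2 new nodes.

2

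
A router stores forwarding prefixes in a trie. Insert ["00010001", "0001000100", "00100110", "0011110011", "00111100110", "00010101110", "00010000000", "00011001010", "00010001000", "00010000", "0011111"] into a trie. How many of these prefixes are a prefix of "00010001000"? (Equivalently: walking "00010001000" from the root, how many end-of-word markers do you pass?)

3

Traverse "00010001000" character by character; count nodes along the way that are marked as word ends.
Prefixes of the query that are stored words: "00010001", "0001000100", "00010001000"
Count: 3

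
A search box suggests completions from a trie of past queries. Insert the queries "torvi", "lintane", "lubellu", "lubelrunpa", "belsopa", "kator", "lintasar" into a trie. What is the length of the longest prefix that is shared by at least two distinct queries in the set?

Equivalently: take the maximum, over all pairs, of their longest common prefix length.
e.g. "lintane" and "lintasar" share the prefix "linta" of length 5; no pair shares a longer one.
Longest shared-prefix length: 5

5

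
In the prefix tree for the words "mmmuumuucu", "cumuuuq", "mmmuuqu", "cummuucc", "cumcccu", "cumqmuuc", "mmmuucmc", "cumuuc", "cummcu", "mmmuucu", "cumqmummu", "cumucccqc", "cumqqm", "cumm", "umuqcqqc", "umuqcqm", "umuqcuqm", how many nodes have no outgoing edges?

16

A leaf is a node with no children — equivalently, the end of a word that is not a proper prefix of any other stored word.
Those words: "cumcccu", "cummcu", "cummuucc", "cumqmummu", "cumqmuuc", "cumqqm", "cumucccqc", "cumuuc", "cumuuuq", "mmmuucmc", "mmmuucu", "mmmuumuucu", "mmmuuqu", "umuqcqm", "umuqcqqc", "umuqcuqm"
Leaf count: 16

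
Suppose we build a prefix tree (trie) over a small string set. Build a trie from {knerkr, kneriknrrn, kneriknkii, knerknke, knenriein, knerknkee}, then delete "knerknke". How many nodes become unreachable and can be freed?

Walk "knerknke" from the leaf back toward the root, removing each node that no remaining word uses.
Every node on "knerknke" is still needed (e.g. by "knerknkee"), so nothing is freed.
Nodes removed: 0

0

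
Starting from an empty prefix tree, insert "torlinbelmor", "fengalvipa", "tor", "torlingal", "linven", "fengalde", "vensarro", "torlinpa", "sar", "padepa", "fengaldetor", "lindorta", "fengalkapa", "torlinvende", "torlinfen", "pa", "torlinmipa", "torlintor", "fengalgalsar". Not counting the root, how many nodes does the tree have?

85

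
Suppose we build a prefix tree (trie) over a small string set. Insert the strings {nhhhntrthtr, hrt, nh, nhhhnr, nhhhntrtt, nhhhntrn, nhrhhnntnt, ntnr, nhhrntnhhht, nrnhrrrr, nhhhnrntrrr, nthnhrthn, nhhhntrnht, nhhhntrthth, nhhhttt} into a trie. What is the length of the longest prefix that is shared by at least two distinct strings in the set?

10

Equivalently: take the maximum, over all pairs, of their longest common prefix length.
"nhhhntrthth" and "nhhhntrthtr" agree on "nhhhntrtht" (10 characters) before diverging; nothing deeper is shared.
Longest shared-prefix length: 10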